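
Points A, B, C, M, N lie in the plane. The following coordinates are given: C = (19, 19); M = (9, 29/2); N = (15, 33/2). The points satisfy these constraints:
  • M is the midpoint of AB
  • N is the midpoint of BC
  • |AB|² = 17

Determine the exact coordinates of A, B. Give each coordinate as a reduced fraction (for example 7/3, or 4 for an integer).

A = (7, 15)
B = (11, 14)

1. B_x = 11  [B = 2·N−C = 2·(15, 33/2)−(19, 19)]
2. B_y = 14  [B = 2·N−C = 2·(15, 33/2)−(19, 19)]
   so B = (11, 14)
3. A_x = 7  [A = 2·M−B = 2·(9, 29/2)−(11, 14)]
4. A_y = 15  [A = 2·M−B = 2·(9, 29/2)−(11, 14)]
   so A = (7, 15)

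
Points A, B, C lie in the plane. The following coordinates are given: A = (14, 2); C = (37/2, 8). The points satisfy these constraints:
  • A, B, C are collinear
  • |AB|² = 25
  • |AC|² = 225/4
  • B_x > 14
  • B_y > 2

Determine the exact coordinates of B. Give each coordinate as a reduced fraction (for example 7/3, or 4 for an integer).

B = (17, 6)

1. B_x = 17  [[A, B, C are collinear ⇒ 6x-9/2y-75=0] ∩ [|B−(14, 2)|²=25]]
2. B_y = 6  [[A, B, C are collinear ⇒ 6x-9/2y-75=0] ∩ [|B−(14, 2)|²=25]]
   so B = (17, 6)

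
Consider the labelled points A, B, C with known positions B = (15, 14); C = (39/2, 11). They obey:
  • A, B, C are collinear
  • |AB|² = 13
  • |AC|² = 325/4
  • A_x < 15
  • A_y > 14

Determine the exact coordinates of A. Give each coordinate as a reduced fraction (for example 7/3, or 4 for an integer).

A = (12, 16)

1. A_x = 12  [[A, B, C are collinear ⇒ 3x+9/2y-108=0] ∩ [|A−(15, 14)|²=13]]
2. A_y = 16  [[A, B, C are collinear ⇒ 3x+9/2y-108=0] ∩ [|A−(15, 14)|²=13]]
   so A = (12, 16)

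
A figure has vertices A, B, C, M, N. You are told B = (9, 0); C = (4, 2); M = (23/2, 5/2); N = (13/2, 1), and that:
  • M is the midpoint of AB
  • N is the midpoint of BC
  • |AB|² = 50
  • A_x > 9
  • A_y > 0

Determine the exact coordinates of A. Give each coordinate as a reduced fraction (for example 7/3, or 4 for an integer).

1. A_x = 14  [A = 2·M−B = 2·(23/2, 5/2)−(9, 0)]
2. A_y = 5  [A = 2·M−B = 2·(23/2, 5/2)−(9, 0)]
   so A = (14, 5)

A = (14, 5)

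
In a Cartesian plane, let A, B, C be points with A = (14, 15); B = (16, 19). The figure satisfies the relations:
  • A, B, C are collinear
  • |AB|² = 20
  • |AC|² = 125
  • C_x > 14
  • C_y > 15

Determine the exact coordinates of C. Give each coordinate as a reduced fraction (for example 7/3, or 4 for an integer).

C = (19, 25)

1. C_x = 19  [[A, B, C are collinear ⇒ -4x+2y+26=0] ∩ [|C−(14, 15)|²=125]]
2. C_y = 25  [[A, B, C are collinear ⇒ -4x+2y+26=0] ∩ [|C−(14, 15)|²=125]]
   so C = (19, 25)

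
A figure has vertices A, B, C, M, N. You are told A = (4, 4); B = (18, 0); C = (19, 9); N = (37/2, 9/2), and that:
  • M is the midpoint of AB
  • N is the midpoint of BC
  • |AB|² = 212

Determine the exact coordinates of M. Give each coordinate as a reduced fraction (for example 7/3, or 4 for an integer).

1. M_x = 11  [2·M = A+B = (4, 4)+(18, 0)]
2. M_y = 2  [2·M = A+B = (4, 4)+(18, 0)]
   so M = (11, 2)

M = (11, 2)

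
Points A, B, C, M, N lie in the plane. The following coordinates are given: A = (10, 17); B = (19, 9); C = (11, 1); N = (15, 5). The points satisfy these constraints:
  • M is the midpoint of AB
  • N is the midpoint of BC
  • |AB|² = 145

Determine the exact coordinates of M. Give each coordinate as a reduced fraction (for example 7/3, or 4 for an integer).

1. M_x = 29/2  [2·M = A+B = (10, 17)+(19, 9)]
2. M_y = 13  [2·M = A+B = (10, 17)+(19, 9)]
   so M = (29/2, 13)

M = (29/2, 13)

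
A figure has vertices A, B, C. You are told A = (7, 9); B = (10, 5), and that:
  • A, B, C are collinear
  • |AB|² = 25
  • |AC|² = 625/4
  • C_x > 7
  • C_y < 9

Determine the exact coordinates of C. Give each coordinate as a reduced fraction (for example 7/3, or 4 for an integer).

1. C_x = 29/2  [[A, B, C are collinear ⇒ 4x+3y-55=0] ∩ [|C−(7, 9)|²=625/4]]
2. C_y = -1  [[A, B, C are collinear ⇒ 4x+3y-55=0] ∩ [|C−(7, 9)|²=625/4]]
   so C = (29/2, -1)

C = (29/2, -1)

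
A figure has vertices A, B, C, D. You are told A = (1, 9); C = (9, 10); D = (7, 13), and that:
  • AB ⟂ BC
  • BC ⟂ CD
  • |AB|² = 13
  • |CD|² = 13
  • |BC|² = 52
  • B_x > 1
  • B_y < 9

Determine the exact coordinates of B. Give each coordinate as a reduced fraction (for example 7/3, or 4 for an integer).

1. B_x = 3  [[BC ⟂ CD ⇒ 2x-3y+12=0] ∩ [|B−(1, 9)|²=13]]
2. B_y = 6  [[BC ⟂ CD ⇒ 2x-3y+12=0] ∩ [|B−(1, 9)|²=13]]
   so B = (3, 6)

B = (3, 6)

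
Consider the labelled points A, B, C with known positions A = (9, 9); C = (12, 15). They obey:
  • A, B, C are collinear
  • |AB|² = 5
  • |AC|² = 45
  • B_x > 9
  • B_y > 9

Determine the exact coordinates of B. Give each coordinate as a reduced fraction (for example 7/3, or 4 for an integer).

B = (10, 11)

1. B_x = 10  [[A, B, C are collinear ⇒ 6x-3y-27=0] ∩ [|B−(9, 9)|²=5]]
2. B_y = 11  [[A, B, C are collinear ⇒ 6x-3y-27=0] ∩ [|B−(9, 9)|²=5]]
   so B = (10, 11)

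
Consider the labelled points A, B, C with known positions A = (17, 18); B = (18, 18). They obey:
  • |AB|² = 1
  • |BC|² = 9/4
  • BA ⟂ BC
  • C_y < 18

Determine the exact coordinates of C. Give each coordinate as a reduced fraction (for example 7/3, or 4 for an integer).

1. C_x = 18  [[BA ⟂ BC ⇒ -1x+18=0] ∩ [|C−(18, 18)|²=9/4]]
2. C_y = 33/2  [[BA ⟂ BC ⇒ -1x+18=0] ∩ [|C−(18, 18)|²=9/4]]
   so C = (18, 33/2)

C = (18, 33/2)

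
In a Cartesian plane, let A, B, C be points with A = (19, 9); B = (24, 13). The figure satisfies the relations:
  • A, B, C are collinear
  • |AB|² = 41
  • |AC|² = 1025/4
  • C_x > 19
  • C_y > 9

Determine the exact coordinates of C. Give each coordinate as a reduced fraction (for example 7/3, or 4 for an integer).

C = (63/2, 19)

1. C_x = 63/2  [[A, B, C are collinear ⇒ -4x+5y+31=0] ∩ [|C−(19, 9)|²=1025/4]]
2. C_y = 19  [[A, B, C are collinear ⇒ -4x+5y+31=0] ∩ [|C−(19, 9)|²=1025/4]]
   so C = (63/2, 19)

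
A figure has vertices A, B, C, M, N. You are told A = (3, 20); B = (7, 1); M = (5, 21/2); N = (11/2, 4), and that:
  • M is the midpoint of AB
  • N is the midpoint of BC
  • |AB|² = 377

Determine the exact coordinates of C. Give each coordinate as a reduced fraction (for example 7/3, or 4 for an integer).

C = (4, 7)

1. C_x = 4  [C = 2·N−B = 2·(11/2, 4)−(7, 1)]
2. C_y = 7  [C = 2·N−B = 2·(11/2, 4)−(7, 1)]
   so C = (4, 7)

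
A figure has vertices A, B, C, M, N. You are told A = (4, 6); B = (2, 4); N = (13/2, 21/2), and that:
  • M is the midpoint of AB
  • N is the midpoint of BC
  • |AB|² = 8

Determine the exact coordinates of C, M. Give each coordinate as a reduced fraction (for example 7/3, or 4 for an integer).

1. M_x = 3  [2·M = A+B = (4, 6)+(2, 4)]
2. M_y = 5  [2·M = A+B = (4, 6)+(2, 4)]
   so M = (3, 5)
3. C_x = 11  [C = 2·N−B = 2·(13/2, 21/2)−(2, 4)]
4. C_y = 17  [C = 2·N−B = 2·(13/2, 21/2)−(2, 4)]
   so C = (11, 17)

C = (11, 17)
M = (3, 5)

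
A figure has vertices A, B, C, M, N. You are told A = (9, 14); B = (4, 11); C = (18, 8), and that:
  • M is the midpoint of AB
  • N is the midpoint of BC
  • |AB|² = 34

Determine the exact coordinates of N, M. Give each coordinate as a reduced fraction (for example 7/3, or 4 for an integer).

1. M_x = 13/2  [2·M = A+B = (9, 14)+(4, 11)]
2. M_y = 25/2  [2·M = A+B = (9, 14)+(4, 11)]
   so M = (13/2, 25/2)
3. N_x = 11  [2·N = B+C = (4, 11)+(18, 8)]
4. N_y = 19/2  [2·N = B+C = (4, 11)+(18, 8)]
   so N = (11, 19/2)

N = (11, 19/2)
M = (13/2, 25/2)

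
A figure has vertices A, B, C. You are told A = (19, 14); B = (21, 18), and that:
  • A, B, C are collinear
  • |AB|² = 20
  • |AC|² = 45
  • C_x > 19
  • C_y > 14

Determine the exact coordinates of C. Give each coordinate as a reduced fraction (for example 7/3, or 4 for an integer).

1. C_x = 22  [[A, B, C are collinear ⇒ -4x+2y+48=0] ∩ [|C−(19, 14)|²=45]]
2. C_y = 20  [[A, B, C are collinear ⇒ -4x+2y+48=0] ∩ [|C−(19, 14)|²=45]]
   so C = (22, 20)

C = (22, 20)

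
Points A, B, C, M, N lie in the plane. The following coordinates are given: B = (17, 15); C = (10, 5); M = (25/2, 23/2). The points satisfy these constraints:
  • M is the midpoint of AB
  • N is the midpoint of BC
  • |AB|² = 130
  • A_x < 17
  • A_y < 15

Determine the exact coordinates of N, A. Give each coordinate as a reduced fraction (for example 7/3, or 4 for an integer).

1. A_x = 8  [A = 2·M−B = 2·(25/2, 23/2)−(17, 15)]
2. A_y = 8  [A = 2·M−B = 2·(25/2, 23/2)−(17, 15)]
   so A = (8, 8)
3. N_x = 27/2  [2·N = B+C = (17, 15)+(10, 5)]
4. N_y = 10  [2·N = B+C = (17, 15)+(10, 5)]
   so N = (27/2, 10)

N = (27/2, 10)
A = (8, 8)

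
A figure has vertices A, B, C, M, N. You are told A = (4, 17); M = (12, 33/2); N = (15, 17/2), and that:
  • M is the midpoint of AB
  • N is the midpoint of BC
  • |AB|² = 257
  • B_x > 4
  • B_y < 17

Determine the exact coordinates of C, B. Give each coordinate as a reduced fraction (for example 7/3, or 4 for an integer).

C = (10, 1)
B = (20, 16)

1. B_x = 20  [B = 2·M−A = 2·(12, 33/2)−(4, 17)]
2. B_y = 16  [B = 2·M−A = 2·(12, 33/2)−(4, 17)]
   so B = (20, 16)
3. C_x = 10  [C = 2·N−B = 2·(15, 17/2)−(20, 16)]
4. C_y = 1  [C = 2·N−B = 2·(15, 17/2)−(20, 16)]
   so C = (10, 1)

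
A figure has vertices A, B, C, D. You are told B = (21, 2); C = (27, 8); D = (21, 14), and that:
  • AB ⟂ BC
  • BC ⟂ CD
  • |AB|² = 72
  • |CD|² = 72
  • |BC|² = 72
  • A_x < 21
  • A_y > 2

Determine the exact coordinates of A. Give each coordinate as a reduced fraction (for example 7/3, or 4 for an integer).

A = (15, 8)

1. A_x = 15  [[AB ⟂ BC ⇒ -6x-6y+138=0] ∩ [|A−(21, 2)|²=72]]
2. A_y = 8  [[AB ⟂ BC ⇒ -6x-6y+138=0] ∩ [|A−(21, 2)|²=72]]
   so A = (15, 8)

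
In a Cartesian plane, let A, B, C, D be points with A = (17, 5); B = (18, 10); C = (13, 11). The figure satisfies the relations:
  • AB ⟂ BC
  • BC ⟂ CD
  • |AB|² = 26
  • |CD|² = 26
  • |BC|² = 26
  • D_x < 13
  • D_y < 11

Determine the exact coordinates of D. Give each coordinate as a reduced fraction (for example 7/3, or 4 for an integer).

1. D_x = 12  [[BC ⟂ CD ⇒ -5x+1y+54=0] ∩ [|D−(13, 11)|²=26]]
2. D_y = 6  [[BC ⟂ CD ⇒ -5x+1y+54=0] ∩ [|D−(13, 11)|²=26]]
   so D = (12, 6)

D = (12, 6)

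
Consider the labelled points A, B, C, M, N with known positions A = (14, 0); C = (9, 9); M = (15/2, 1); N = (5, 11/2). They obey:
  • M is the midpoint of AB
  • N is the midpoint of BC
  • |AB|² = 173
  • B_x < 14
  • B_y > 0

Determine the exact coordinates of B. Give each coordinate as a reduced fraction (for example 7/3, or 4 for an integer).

B = (1, 2)

1. B_x = 1  [B = 2·M−A = 2·(15/2, 1)−(14, 0)]
2. B_y = 2  [B = 2·M−A = 2·(15/2, 1)−(14, 0)]
   so B = (1, 2)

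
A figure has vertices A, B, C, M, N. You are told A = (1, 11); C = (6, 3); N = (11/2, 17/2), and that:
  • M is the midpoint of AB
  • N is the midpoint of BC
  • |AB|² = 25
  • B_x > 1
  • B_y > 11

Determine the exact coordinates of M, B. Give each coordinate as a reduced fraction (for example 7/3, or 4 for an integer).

M = (3, 25/2)
B = (5, 14)

1. B_x = 5  [B = 2·N−C = 2·(11/2, 17/2)−(6, 3)]
2. B_y = 14  [B = 2·N−C = 2·(11/2, 17/2)−(6, 3)]
   so B = (5, 14)
3. M_x = 3  [2·M = A+B = (1, 11)+(5, 14)]
4. M_y = 25/2  [2·M = A+B = (1, 11)+(5, 14)]
   so M = (3, 25/2)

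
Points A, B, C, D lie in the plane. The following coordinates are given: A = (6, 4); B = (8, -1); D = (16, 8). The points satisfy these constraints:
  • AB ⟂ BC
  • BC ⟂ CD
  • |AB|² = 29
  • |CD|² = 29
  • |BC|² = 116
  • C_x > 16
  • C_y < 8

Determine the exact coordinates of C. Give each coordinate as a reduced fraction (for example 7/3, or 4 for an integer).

1. C_x = 18  [[AB ⟂ BC ⇒ 2x-5y-21=0] ∩ [|C−(16, 8)|²=29]]
2. C_y = 3  [[AB ⟂ BC ⇒ 2x-5y-21=0] ∩ [|C−(16, 8)|²=29]]
   so C = (18, 3)

C = (18, 3)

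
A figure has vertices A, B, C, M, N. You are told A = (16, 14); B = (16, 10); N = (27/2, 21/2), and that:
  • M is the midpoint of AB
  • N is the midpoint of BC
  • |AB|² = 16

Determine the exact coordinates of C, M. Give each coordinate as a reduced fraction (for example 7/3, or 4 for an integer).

1. M_x = 16  [2·M = A+B = (16, 14)+(16, 10)]
2. M_y = 12  [2·M = A+B = (16, 14)+(16, 10)]
   so M = (16, 12)
3. C_x = 11  [C = 2·N−B = 2·(27/2, 21/2)−(16, 10)]
4. C_y = 11  [C = 2·N−B = 2·(27/2, 21/2)−(16, 10)]
   so C = (11, 11)

C = (11, 11)
M = (16, 12)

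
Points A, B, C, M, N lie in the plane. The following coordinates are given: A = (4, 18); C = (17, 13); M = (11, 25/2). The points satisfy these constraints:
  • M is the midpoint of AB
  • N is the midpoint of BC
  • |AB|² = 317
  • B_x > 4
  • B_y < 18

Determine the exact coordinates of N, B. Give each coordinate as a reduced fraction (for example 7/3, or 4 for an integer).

1. B_x = 18  [B = 2·M−A = 2·(11, 25/2)−(4, 18)]
2. B_y = 7  [B = 2·M−A = 2·(11, 25/2)−(4, 18)]
   so B = (18, 7)
3. N_x = 35/2  [2·N = B+C = (18, 7)+(17, 13)]
4. N_y = 10  [2·N = B+C = (18, 7)+(17, 13)]
   so N = (35/2, 10)

N = (35/2, 10)
B = (18, 7)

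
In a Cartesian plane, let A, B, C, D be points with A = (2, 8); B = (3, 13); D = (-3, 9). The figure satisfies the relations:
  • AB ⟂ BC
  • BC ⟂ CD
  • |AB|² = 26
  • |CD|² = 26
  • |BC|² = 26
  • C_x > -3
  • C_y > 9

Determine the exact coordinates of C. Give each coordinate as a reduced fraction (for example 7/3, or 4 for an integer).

1. C_x = -2  [[AB ⟂ BC ⇒ 1x+5y-68=0] ∩ [|C−(-3, 9)|²=26]]
2. C_y = 14  [[AB ⟂ BC ⇒ 1x+5y-68=0] ∩ [|C−(-3, 9)|²=26]]
   so C = (-2, 14)

C = (-2, 14)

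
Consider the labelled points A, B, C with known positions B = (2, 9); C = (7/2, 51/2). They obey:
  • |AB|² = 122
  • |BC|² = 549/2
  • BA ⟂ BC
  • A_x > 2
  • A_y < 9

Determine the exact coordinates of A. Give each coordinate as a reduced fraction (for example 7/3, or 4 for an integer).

A = (13, 8)

1. A_x = 13  [[BA ⟂ BC ⇒ 3/2x+33/2y-303/2=0] ∩ [|A−(2, 9)|²=122]]
2. A_y = 8  [[BA ⟂ BC ⇒ 3/2x+33/2y-303/2=0] ∩ [|A−(2, 9)|²=122]]
   so A = (13, 8)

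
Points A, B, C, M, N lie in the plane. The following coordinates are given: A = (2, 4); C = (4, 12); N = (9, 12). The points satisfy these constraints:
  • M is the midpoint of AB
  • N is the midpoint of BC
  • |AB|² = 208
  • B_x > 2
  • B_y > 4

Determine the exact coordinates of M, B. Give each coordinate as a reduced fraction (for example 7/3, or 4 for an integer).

1. B_x = 14  [B = 2·N−C = 2·(9, 12)−(4, 12)]
2. B_y = 12  [B = 2·N−C = 2·(9, 12)−(4, 12)]
   so B = (14, 12)
3. M_x = 8  [2·M = A+B = (2, 4)+(14, 12)]
4. M_y = 8  [2·M = A+B = (2, 4)+(14, 12)]
   so M = (8, 8)

M = (8, 8)
B = (14, 12)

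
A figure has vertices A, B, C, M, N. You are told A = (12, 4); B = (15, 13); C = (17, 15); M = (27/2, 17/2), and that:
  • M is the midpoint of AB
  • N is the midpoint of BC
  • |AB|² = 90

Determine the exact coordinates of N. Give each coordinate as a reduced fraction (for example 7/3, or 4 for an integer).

1. N_x = 16  [2·N = B+C = (15, 13)+(17, 15)]
2. N_y = 14  [2·N = B+C = (15, 13)+(17, 15)]
   so N = (16, 14)

N = (16, 14)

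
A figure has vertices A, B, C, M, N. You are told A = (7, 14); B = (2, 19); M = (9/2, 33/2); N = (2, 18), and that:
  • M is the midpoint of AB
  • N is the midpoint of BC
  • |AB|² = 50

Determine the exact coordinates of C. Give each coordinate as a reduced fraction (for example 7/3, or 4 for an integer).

1. C_x = 2  [C = 2·N−B = 2·(2, 18)−(2, 19)]
2. C_y = 17  [C = 2·N−B = 2·(2, 18)−(2, 19)]
   so C = (2, 17)

C = (2, 17)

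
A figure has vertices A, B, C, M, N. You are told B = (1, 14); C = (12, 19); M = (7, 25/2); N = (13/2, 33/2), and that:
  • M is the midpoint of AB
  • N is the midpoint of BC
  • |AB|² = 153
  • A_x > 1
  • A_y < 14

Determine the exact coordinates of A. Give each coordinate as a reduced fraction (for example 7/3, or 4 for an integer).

1. A_x = 13  [A = 2·M−B = 2·(7, 25/2)−(1, 14)]
2. A_y = 11  [A = 2·M−B = 2·(7, 25/2)−(1, 14)]
   so A = (13, 11)

A = (13, 11)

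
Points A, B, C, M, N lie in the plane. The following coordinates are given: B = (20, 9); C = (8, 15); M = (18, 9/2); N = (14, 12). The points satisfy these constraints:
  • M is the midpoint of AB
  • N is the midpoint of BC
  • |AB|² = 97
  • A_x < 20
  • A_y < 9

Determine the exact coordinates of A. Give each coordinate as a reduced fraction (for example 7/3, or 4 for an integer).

1. A_x = 16  [A = 2·M−B = 2·(18, 9/2)−(20, 9)]
2. A_y = 0  [A = 2·M−B = 2·(18, 9/2)−(20, 9)]
   so A = (16, 0)

A = (16, 0)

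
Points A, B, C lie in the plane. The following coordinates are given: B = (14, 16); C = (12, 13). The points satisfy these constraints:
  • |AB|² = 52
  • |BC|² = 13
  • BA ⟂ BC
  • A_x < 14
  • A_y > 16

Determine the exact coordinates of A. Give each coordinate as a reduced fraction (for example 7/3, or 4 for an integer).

A = (8, 20)

1. A_x = 8  [[BA ⟂ BC ⇒ -2x-3y+76=0] ∩ [|A−(14, 16)|²=52]]
2. A_y = 20  [[BA ⟂ BC ⇒ -2x-3y+76=0] ∩ [|A−(14, 16)|²=52]]
   so A = (8, 20)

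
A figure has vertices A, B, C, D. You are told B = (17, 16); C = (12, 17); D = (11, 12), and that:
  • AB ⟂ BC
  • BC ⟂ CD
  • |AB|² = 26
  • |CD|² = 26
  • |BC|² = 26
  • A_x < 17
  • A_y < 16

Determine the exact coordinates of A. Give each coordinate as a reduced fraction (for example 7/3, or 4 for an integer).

1. A_x = 16  [[AB ⟂ BC ⇒ 5x-1y-69=0] ∩ [|A−(17, 16)|²=26]]
2. A_y = 11  [[AB ⟂ BC ⇒ 5x-1y-69=0] ∩ [|A−(17, 16)|²=26]]
   so A = (16, 11)

A = (16, 11)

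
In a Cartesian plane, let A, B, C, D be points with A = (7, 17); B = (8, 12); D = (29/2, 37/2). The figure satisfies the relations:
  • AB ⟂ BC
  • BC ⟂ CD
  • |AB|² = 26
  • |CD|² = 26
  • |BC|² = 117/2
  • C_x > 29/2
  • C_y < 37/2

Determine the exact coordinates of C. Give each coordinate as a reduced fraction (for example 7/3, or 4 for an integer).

1. C_x = 31/2  [[AB ⟂ BC ⇒ 1x-5y+52=0] ∩ [|C−(29/2, 37/2)|²=26]]
2. C_y = 27/2  [[AB ⟂ BC ⇒ 1x-5y+52=0] ∩ [|C−(29/2, 37/2)|²=26]]
   so C = (31/2, 27/2)

C = (31/2, 27/2)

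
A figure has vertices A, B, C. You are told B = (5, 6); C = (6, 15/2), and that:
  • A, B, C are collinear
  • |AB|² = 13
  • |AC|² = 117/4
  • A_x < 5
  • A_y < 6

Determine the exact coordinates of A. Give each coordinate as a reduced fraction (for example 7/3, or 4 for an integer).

A = (3, 3)

1. A_x = 3  [[A, B, C are collinear ⇒ -3/2x+1y+3/2=0] ∩ [|A−(5, 6)|²=13]]
2. A_y = 3  [[A, B, C are collinear ⇒ -3/2x+1y+3/2=0] ∩ [|A−(5, 6)|²=13]]
   so A = (3, 3)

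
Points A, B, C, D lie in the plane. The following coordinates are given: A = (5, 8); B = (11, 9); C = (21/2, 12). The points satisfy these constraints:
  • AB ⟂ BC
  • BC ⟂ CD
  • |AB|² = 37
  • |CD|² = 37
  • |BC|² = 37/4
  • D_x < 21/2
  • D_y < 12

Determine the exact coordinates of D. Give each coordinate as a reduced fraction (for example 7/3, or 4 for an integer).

D = (9/2, 11)

1. D_x = 9/2  [[BC ⟂ CD ⇒ -1/2x+3y-123/4=0] ∩ [|D−(21/2, 12)|²=37]]
2. D_y = 11  [[BC ⟂ CD ⇒ -1/2x+3y-123/4=0] ∩ [|D−(21/2, 12)|²=37]]
   so D = (9/2, 11)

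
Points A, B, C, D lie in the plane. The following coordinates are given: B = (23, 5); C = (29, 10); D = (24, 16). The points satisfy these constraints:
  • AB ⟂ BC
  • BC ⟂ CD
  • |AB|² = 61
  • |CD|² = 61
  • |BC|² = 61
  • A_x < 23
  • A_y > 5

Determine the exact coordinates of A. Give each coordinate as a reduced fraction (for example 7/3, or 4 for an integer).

1. A_x = 18  [[AB ⟂ BC ⇒ -6x-5y+163=0] ∩ [|A−(23, 5)|²=61]]
2. A_y = 11  [[AB ⟂ BC ⇒ -6x-5y+163=0] ∩ [|A−(23, 5)|²=61]]
   so A = (18, 11)

A = (18, 11)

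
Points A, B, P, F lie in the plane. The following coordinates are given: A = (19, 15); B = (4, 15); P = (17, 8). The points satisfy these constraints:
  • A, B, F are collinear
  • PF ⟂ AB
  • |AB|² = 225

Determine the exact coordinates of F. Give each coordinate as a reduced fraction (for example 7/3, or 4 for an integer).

1. F_x = 17  [[A, B, F are collinear ⇒ -15y+225=0] ∩ [PF ⟂ AB ⇒ -15x+255=0]]
2. F_y = 15  [[A, B, F are collinear ⇒ -15y+225=0] ∩ [PF ⟂ AB ⇒ -15x+255=0]]
   so F = (17, 15)

F = (17, 15)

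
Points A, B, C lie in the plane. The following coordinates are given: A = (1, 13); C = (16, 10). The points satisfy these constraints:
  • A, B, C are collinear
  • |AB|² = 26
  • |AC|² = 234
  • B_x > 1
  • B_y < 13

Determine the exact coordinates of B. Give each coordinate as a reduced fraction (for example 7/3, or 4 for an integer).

B = (6, 12)

1. B_x = 6  [[A, B, C are collinear ⇒ -3x-15y+198=0] ∩ [|B−(1, 13)|²=26]]
2. B_y = 12  [[A, B, C are collinear ⇒ -3x-15y+198=0] ∩ [|B−(1, 13)|²=26]]
   so B = (6, 12)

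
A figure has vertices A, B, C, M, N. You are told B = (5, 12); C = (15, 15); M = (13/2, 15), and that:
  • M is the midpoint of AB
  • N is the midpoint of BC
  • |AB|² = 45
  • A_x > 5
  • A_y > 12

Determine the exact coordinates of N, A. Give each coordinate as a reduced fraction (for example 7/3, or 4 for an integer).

N = (10, 27/2)
A = (8, 18)

1. A_x = 8  [A = 2·M−B = 2·(13/2, 15)−(5, 12)]
2. A_y = 18  [A = 2·M−B = 2·(13/2, 15)−(5, 12)]
   so A = (8, 18)
3. N_x = 10  [2·N = B+C = (5, 12)+(15, 15)]
4. N_y = 27/2  [2·N = B+C = (5, 12)+(15, 15)]
   so N = (10, 27/2)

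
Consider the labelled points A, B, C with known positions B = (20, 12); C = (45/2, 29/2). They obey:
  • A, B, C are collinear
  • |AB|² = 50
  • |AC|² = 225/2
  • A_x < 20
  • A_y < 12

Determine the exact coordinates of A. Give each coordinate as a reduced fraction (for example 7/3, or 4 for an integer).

A = (15, 7)

1. A_x = 15  [[A, B, C are collinear ⇒ -5/2x+5/2y+20=0] ∩ [|A−(20, 12)|²=50]]
2. A_y = 7  [[A, B, C are collinear ⇒ -5/2x+5/2y+20=0] ∩ [|A−(20, 12)|²=50]]
   so A = (15, 7)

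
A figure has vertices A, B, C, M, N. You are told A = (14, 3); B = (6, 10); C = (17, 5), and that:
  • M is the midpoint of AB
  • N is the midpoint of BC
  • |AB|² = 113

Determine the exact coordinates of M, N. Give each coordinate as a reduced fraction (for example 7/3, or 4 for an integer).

1. M_x = 10  [2·M = A+B = (14, 3)+(6, 10)]
2. M_y = 13/2  [2·M = A+B = (14, 3)+(6, 10)]
   so M = (10, 13/2)
3. N_x = 23/2  [2·N = B+C = (6, 10)+(17, 5)]
4. N_y = 15/2  [2·N = B+C = (6, 10)+(17, 5)]
   so N = (23/2, 15/2)

M = (10, 13/2)
N = (23/2, 15/2)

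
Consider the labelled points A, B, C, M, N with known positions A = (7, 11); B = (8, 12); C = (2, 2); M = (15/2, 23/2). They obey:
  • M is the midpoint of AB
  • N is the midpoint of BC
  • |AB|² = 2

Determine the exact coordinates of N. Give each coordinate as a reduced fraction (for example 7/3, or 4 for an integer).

N = (5, 7)

1. N_x = 5  [2·N = B+C = (8, 12)+(2, 2)]
2. N_y = 7  [2·N = B+C = (8, 12)+(2, 2)]
   so N = (5, 7)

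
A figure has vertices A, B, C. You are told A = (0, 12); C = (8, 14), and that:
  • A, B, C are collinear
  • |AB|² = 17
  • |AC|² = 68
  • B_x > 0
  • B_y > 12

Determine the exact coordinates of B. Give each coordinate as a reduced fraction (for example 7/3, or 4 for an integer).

B = (4, 13)

1. B_x = 4  [[A, B, C are collinear ⇒ 2x-8y+96=0] ∩ [|B−(0, 12)|²=17]]
2. B_y = 13  [[A, B, C are collinear ⇒ 2x-8y+96=0] ∩ [|B−(0, 12)|²=17]]
   so B = (4, 13)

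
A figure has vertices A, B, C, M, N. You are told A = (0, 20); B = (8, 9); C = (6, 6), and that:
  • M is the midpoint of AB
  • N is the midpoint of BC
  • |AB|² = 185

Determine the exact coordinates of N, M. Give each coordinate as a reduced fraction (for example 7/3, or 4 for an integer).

1. M_x = 4  [2·M = A+B = (0, 20)+(8, 9)]
2. M_y = 29/2  [2·M = A+B = (0, 20)+(8, 9)]
   so M = (4, 29/2)
3. N_x = 7  [2·N = B+C = (8, 9)+(6, 6)]
4. N_y = 15/2  [2·N = B+C = (8, 9)+(6, 6)]
   so N = (7, 15/2)

N = (7, 15/2)
M = (4, 29/2)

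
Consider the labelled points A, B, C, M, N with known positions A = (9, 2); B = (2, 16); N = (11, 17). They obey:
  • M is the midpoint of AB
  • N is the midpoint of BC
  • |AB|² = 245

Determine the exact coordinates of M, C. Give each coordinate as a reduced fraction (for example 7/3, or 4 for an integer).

M = (11/2, 9)
C = (20, 18)

1. M_x = 11/2  [2·M = A+B = (9, 2)+(2, 16)]
2. M_y = 9  [2·M = A+B = (9, 2)+(2, 16)]
   so M = (11/2, 9)
3. C_x = 20  [C = 2·N−B = 2·(11, 17)−(2, 16)]
4. C_y = 18  [C = 2·N−B = 2·(11, 17)−(2, 16)]
   so C = (20, 18)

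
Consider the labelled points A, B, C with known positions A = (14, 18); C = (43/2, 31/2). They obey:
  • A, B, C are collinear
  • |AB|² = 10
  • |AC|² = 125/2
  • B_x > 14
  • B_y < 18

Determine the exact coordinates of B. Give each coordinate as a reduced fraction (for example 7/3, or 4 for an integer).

1. B_x = 17  [[A, B, C are collinear ⇒ -5/2x-15/2y+170=0] ∩ [|B−(14, 18)|²=10]]
2. B_y = 17  [[A, B, C are collinear ⇒ -5/2x-15/2y+170=0] ∩ [|B−(14, 18)|²=10]]
   so B = (17, 17)

B = (17, 17)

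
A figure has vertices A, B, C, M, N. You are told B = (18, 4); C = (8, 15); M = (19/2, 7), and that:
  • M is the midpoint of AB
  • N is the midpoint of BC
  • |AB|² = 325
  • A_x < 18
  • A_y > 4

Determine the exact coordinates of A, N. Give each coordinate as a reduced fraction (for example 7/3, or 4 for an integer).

1. A_x = 1  [A = 2·M−B = 2·(19/2, 7)−(18, 4)]
2. A_y = 10  [A = 2·M−B = 2·(19/2, 7)−(18, 4)]
   so A = (1, 10)
3. N_x = 13  [2·N = B+C = (18, 4)+(8, 15)]
4. N_y = 19/2  [2·N = B+C = (18, 4)+(8, 15)]
   so N = (13, 19/2)

A = (1, 10)
N = (13, 19/2)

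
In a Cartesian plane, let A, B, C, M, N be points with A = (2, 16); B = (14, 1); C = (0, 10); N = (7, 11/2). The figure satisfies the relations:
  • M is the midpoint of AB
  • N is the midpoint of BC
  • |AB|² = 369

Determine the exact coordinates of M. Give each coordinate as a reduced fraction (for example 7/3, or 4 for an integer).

1. M_x = 8  [2·M = A+B = (2, 16)+(14, 1)]
2. M_y = 17/2  [2·M = A+B = (2, 16)+(14, 1)]
   so M = (8, 17/2)

M = (8, 17/2)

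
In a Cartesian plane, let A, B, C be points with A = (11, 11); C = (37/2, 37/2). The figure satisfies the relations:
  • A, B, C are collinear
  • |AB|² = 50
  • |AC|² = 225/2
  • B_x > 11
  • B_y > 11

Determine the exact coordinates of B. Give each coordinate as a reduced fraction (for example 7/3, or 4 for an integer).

B = (16, 16)

1. B_x = 16  [[A, B, C are collinear ⇒ 15/2x-15/2y=0] ∩ [|B−(11, 11)|²=50]]
2. B_y = 16  [[A, B, C are collinear ⇒ 15/2x-15/2y=0] ∩ [|B−(11, 11)|²=50]]
   so B = (16, 16)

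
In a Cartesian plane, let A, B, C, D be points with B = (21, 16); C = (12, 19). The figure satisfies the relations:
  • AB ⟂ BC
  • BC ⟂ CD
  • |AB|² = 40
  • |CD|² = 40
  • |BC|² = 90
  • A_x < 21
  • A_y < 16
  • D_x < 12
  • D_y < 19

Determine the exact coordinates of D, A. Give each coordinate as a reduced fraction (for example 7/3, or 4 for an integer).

D = (10, 13)
A = (19, 10)

1. D_x = 10  [[BC ⟂ CD ⇒ -9x+3y+51=0] ∩ [|D−(12, 19)|²=40]]
2. D_y = 13  [[BC ⟂ CD ⇒ -9x+3y+51=0] ∩ [|D−(12, 19)|²=40]]
   so D = (10, 13)
3. A_x = 19  [[AB ⟂ BC ⇒ 9x-3y-141=0] ∩ [|A−(21, 16)|²=40]]
4. A_y = 10  [[AB ⟂ BC ⇒ 9x-3y-141=0] ∩ [|A−(21, 16)|²=40]]
   so A = (19, 10)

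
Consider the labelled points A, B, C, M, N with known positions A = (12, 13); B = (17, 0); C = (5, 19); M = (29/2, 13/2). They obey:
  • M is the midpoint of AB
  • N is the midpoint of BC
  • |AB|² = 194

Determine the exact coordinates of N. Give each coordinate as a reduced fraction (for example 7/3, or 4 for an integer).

1. N_x = 11  [2·N = B+C = (17, 0)+(5, 19)]
2. N_y = 19/2  [2·N = B+C = (17, 0)+(5, 19)]
   so N = (11, 19/2)

N = (11, 19/2)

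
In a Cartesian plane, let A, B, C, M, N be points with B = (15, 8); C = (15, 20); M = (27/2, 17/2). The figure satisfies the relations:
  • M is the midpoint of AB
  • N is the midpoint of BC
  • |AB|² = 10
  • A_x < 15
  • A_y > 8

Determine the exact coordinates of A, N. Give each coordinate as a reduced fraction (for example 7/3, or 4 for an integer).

A = (12, 9)
N = (15, 14)

1. A_x = 12  [A = 2·M−B = 2·(27/2, 17/2)−(15, 8)]
2. A_y = 9  [A = 2·M−B = 2·(27/2, 17/2)−(15, 8)]
   so A = (12, 9)
3. N_x = 15  [2·N = B+C = (15, 8)+(15, 20)]
4. N_y = 14  [2·N = B+C = (15, 8)+(15, 20)]
   so N = (15, 14)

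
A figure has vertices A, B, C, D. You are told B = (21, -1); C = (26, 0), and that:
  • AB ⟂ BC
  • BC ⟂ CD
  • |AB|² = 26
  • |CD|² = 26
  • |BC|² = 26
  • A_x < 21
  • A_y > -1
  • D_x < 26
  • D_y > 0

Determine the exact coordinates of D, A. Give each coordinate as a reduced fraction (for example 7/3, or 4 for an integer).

1. D_x = 25  [[BC ⟂ CD ⇒ 5x+1y-130=0] ∩ [|D−(26, 0)|²=26]]
2. D_y = 5  [[BC ⟂ CD ⇒ 5x+1y-130=0] ∩ [|D−(26, 0)|²=26]]
   so D = (25, 5)
3. A_x = 20  [[AB ⟂ BC ⇒ -5x-1y+104=0] ∩ [|A−(21, -1)|²=26]]
4. A_y = 4  [[AB ⟂ BC ⇒ -5x-1y+104=0] ∩ [|A−(21, -1)|²=26]]
   so A = (20, 4)

D = (25, 5)
A = (20, 4)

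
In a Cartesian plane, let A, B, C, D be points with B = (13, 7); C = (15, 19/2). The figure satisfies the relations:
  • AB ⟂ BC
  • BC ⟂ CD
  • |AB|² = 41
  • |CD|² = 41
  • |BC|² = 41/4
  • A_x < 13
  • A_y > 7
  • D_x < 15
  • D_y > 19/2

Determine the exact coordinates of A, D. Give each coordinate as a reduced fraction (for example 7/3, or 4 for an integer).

1. A_x = 8  [[AB ⟂ BC ⇒ -2x-5/2y+87/2=0] ∩ [|A−(13, 7)|²=41]]
2. A_y = 11  [[AB ⟂ BC ⇒ -2x-5/2y+87/2=0] ∩ [|A−(13, 7)|²=41]]
   so A = (8, 11)
3. D_x = 10  [[BC ⟂ CD ⇒ 2x+5/2y-215/4=0] ∩ [|D−(15, 19/2)|²=41]]
4. D_y = 27/2  [[BC ⟂ CD ⇒ 2x+5/2y-215/4=0] ∩ [|D−(15, 19/2)|²=41]]
   so D = (10, 27/2)

A = (8, 11)
D = (10, 27/2)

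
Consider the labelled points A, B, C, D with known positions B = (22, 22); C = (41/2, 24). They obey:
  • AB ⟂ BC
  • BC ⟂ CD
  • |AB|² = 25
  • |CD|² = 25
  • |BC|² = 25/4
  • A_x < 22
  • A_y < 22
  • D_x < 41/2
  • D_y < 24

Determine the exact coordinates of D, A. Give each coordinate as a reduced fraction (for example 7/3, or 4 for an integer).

1. D_x = 33/2  [[BC ⟂ CD ⇒ -3/2x+2y-69/4=0] ∩ [|D−(41/2, 24)|²=25]]
2. D_y = 21  [[BC ⟂ CD ⇒ -3/2x+2y-69/4=0] ∩ [|D−(41/2, 24)|²=25]]
   so D = (33/2, 21)
3. A_x = 18  [[AB ⟂ BC ⇒ 3/2x-2y+11=0] ∩ [|A−(22, 22)|²=25]]
4. A_y = 19  [[AB ⟂ BC ⇒ 3/2x-2y+11=0] ∩ [|A−(22, 22)|²=25]]
   so A = (18, 19)

D = (33/2, 21)
A = (18, 19)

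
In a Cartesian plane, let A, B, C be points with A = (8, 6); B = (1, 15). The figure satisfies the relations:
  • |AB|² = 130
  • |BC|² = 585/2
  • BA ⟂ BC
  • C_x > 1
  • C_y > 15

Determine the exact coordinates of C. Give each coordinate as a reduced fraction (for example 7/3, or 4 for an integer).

C = (29/2, 51/2)

1. C_x = 29/2  [[BA ⟂ BC ⇒ 7x-9y+128=0] ∩ [|C−(1, 15)|²=585/2]]
2. C_y = 51/2  [[BA ⟂ BC ⇒ 7x-9y+128=0] ∩ [|C−(1, 15)|²=585/2]]
   so C = (29/2, 51/2)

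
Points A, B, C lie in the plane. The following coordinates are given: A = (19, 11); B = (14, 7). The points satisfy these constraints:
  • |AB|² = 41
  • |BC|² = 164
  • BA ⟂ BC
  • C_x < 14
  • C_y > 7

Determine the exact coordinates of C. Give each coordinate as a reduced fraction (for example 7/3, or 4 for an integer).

1. C_x = 6  [[BA ⟂ BC ⇒ 5x+4y-98=0] ∩ [|C−(14, 7)|²=164]]
2. C_y = 17  [[BA ⟂ BC ⇒ 5x+4y-98=0] ∩ [|C−(14, 7)|²=164]]
   so C = (6, 17)

C = (6, 17)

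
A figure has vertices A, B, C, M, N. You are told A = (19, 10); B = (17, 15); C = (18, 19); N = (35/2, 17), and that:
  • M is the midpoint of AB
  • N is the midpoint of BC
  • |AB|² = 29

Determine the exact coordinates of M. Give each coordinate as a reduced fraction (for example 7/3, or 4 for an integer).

M = (18, 25/2)

1. M_x = 18  [2·M = A+B = (19, 10)+(17, 15)]
2. M_y = 25/2  [2·M = A+B = (19, 10)+(17, 15)]
   so M = (18, 25/2)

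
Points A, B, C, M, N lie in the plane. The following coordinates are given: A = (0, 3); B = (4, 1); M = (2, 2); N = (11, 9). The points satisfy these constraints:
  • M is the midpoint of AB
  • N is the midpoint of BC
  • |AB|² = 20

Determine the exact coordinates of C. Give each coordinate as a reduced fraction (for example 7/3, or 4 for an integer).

C = (18, 17)

1. C_x = 18  [C = 2·N−B = 2·(11, 9)−(4, 1)]
2. C_y = 17  [C = 2·N−B = 2·(11, 9)−(4, 1)]
   so C = (18, 17)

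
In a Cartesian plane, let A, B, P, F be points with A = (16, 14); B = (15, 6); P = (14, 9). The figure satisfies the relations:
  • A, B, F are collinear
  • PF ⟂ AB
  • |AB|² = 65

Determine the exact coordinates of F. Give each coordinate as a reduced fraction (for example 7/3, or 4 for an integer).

1. F_x = 998/65  [[A, B, F are collinear ⇒ 8x-1y-114=0] ∩ [PF ⟂ AB ⇒ -1x-8y+86=0]]
2. F_y = 574/65  [[A, B, F are collinear ⇒ 8x-1y-114=0] ∩ [PF ⟂ AB ⇒ -1x-8y+86=0]]
   so F = (998/65, 574/65)

F = (998/65, 574/65)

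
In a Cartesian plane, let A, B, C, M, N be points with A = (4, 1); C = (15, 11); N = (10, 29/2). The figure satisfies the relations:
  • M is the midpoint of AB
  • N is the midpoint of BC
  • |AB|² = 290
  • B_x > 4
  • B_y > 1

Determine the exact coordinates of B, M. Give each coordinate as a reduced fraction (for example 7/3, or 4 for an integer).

B = (5, 18)
M = (9/2, 19/2)

1. B_x = 5  [B = 2·N−C = 2·(10, 29/2)−(15, 11)]
2. B_y = 18  [B = 2·N−C = 2·(10, 29/2)−(15, 11)]
   so B = (5, 18)
3. M_x = 9/2  [2·M = A+B = (4, 1)+(5, 18)]
4. M_y = 19/2  [2·M = A+B = (4, 1)+(5, 18)]
   so M = (9/2, 19/2)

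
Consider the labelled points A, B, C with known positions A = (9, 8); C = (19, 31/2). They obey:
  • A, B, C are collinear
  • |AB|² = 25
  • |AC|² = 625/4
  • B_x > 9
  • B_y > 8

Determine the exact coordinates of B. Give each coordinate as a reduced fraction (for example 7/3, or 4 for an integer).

B = (13, 11)

1. B_x = 13  [[A, B, C are collinear ⇒ 15/2x-10y+25/2=0] ∩ [|B−(9, 8)|²=25]]
2. B_y = 11  [[A, B, C are collinear ⇒ 15/2x-10y+25/2=0] ∩ [|B−(9, 8)|²=25]]
   so B = (13, 11)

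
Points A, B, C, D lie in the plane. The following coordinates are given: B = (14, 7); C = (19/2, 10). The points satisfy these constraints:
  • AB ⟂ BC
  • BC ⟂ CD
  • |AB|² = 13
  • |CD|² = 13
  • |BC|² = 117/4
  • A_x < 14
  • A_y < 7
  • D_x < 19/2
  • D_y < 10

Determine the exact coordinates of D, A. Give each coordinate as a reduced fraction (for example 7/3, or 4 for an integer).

1. D_x = 15/2  [[BC ⟂ CD ⇒ -9/2x+3y+51/4=0] ∩ [|D−(19/2, 10)|²=13]]
2. D_y = 7  [[BC ⟂ CD ⇒ -9/2x+3y+51/4=0] ∩ [|D−(19/2, 10)|²=13]]
   so D = (15/2, 7)
3. A_x = 12  [[AB ⟂ BC ⇒ 9/2x-3y-42=0] ∩ [|A−(14, 7)|²=13]]
4. A_y = 4  [[AB ⟂ BC ⇒ 9/2x-3y-42=0] ∩ [|A−(14, 7)|²=13]]
   so A = (12, 4)

D = (15/2, 7)
A = (12, 4)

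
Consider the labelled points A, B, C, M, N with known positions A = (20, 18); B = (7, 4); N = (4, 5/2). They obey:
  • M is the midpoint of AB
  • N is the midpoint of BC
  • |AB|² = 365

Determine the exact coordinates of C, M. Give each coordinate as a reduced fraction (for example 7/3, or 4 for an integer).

1. M_x = 27/2  [2·M = A+B = (20, 18)+(7, 4)]
2. M_y = 11  [2·M = A+B = (20, 18)+(7, 4)]
   so M = (27/2, 11)
3. C_x = 1  [C = 2·N−B = 2·(4, 5/2)−(7, 4)]
4. C_y = 1  [C = 2·N−B = 2·(4, 5/2)−(7, 4)]
   so C = (1, 1)

C = (1, 1)
M = (27/2, 11)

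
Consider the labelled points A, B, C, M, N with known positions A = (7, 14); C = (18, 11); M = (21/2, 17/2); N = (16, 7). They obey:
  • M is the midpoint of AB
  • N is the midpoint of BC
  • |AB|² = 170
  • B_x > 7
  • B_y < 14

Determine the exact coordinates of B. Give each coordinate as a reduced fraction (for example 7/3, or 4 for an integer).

B = (14, 3)

1. B_x = 14  [B = 2·M−A = 2·(21/2, 17/2)−(7, 14)]
2. B_y = 3  [B = 2·M−A = 2·(21/2, 17/2)−(7, 14)]
   so B = (14, 3)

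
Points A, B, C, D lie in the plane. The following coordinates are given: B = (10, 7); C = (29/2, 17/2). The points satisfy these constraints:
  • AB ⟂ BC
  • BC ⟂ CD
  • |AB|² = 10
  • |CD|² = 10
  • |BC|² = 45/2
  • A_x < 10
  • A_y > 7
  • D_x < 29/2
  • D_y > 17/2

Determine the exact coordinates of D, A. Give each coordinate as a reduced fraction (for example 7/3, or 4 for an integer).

D = (27/2, 23/2)
A = (9, 10)

1. D_x = 27/2  [[BC ⟂ CD ⇒ 9/2x+3/2y-78=0] ∩ [|D−(29/2, 17/2)|²=10]]
2. D_y = 23/2  [[BC ⟂ CD ⇒ 9/2x+3/2y-78=0] ∩ [|D−(29/2, 17/2)|²=10]]
   so D = (27/2, 23/2)
3. A_x = 9  [[AB ⟂ BC ⇒ -9/2x-3/2y+111/2=0] ∩ [|A−(10, 7)|²=10]]
4. A_y = 10  [[AB ⟂ BC ⇒ -9/2x-3/2y+111/2=0] ∩ [|A−(10, 7)|²=10]]
   so A = (9, 10)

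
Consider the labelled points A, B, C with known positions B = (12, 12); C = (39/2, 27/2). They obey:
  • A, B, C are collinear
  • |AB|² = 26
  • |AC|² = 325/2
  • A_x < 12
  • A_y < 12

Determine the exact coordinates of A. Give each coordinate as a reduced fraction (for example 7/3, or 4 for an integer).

A = (7, 11)

1. A_x = 7  [[A, B, C are collinear ⇒ -3/2x+15/2y-72=0] ∩ [|A−(12, 12)|²=26]]
2. A_y = 11  [[A, B, C are collinear ⇒ -3/2x+15/2y-72=0] ∩ [|A−(12, 12)|²=26]]
   so A = (7, 11)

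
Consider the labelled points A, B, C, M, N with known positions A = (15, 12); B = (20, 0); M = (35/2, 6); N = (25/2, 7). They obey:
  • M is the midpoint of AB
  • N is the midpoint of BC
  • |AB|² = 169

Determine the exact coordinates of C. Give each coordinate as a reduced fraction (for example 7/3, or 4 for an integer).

C = (5, 14)

1. C_x = 5  [C = 2·N−B = 2·(25/2, 7)−(20, 0)]
2. C_y = 14  [C = 2·N−B = 2·(25/2, 7)−(20, 0)]
   so C = (5, 14)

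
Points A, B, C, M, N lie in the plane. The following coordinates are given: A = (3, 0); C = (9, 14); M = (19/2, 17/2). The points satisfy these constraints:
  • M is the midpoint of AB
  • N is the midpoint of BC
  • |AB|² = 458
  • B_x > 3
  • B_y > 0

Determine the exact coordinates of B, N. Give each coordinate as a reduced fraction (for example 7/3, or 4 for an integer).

1. B_x = 16  [B = 2·M−A = 2·(19/2, 17/2)−(3, 0)]
2. B_y = 17  [B = 2·M−A = 2·(19/2, 17/2)−(3, 0)]
   so B = (16, 17)
3. N_x = 25/2  [2·N = B+C = (16, 17)+(9, 14)]
4. N_y = 31/2  [2·N = B+C = (16, 17)+(9, 14)]
   so N = (25/2, 31/2)

B = (16, 17)
N = (25/2, 31/2)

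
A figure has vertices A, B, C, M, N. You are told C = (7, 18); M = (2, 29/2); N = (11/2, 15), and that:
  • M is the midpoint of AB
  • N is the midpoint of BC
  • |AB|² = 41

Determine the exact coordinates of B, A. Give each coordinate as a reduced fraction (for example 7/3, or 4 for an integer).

B = (4, 12)
A = (0, 17)

1. B_x = 4  [B = 2·N−C = 2·(11/2, 15)−(7, 18)]
2. B_y = 12  [B = 2·N−C = 2·(11/2, 15)−(7, 18)]
   so B = (4, 12)
3. A_x = 0  [A = 2·M−B = 2·(2, 29/2)−(4, 12)]
4. A_y = 17  [A = 2·M−B = 2·(2, 29/2)−(4, 12)]
   so A = (0, 17)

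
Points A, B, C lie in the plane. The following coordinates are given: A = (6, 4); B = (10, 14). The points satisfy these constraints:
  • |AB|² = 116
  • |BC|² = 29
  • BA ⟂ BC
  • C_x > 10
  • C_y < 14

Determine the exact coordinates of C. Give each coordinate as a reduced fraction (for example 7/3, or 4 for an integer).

1. C_x = 15  [[BA ⟂ BC ⇒ -4x-10y+180=0] ∩ [|C−(10, 14)|²=29]]
2. C_y = 12  [[BA ⟂ BC ⇒ -4x-10y+180=0] ∩ [|C−(10, 14)|²=29]]
   so C = (15, 12)

C = (15, 12)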